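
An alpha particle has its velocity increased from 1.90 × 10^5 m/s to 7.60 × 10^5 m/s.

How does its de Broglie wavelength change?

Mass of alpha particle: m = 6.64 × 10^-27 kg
The wavelength decreases by a factor of 4.

Using λ = h/(mv):

Initial wavelength: λ₁ = h/(mv₁) = 5.25 × 10^-13 m
Final wavelength: λ₂ = h/(mv₂) = 1.31 × 10^-13 m

Since λ ∝ 1/v, when velocity increases by a factor of 4, the wavelength decreases by a factor of 4.

λ₂/λ₁ = v₁/v₂ = 1/4

The wavelength decreases by a factor of 4.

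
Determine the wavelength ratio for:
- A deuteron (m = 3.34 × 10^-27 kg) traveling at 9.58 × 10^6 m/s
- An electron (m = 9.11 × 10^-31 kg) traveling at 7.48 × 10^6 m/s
λ₁/λ₂ = 2.13 × 10^-4

Using λ = h/(mv):

λ₁ = h/(m₁v₁) = 2.07 × 10^-14 m
λ₂ = h/(m₂v₂) = 9.72 × 10^-11 m

Ratio λ₁/λ₂ = (m₂v₂)/(m₁v₁)
         = (9.11 × 10^-31 kg × 7.48 × 10^6 m/s) / (3.34 × 10^-27 kg × 9.58 × 10^6 m/s)
         = 2.13 × 10^-4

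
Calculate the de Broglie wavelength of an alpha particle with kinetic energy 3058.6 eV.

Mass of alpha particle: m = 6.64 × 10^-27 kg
2.60 × 10^-13 m

Using λ = h/√(2mKE):

First convert KE to Joules: KE = 3058.6 eV = 4.900 × 10^-16 J

λ = h/√(2mKE)
λ = (6.626 × 10^-34 J·s) / √(2 × 6.64 × 10^-27 kg × 4.900 × 10^-16 J)
λ = 2.60 × 10^-13 m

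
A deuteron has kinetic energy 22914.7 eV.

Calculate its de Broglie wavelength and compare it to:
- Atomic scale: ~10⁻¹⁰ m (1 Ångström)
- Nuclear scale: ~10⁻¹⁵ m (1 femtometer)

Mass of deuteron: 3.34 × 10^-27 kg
λ = 1.34 × 10^-13 m, which is between nuclear and atomic scales.

Using λ = h/√(2mKE):

KE = 22914.7 eV = 3.671 × 10^-15 J

λ = h/√(2mKE)
λ = (6.626 × 10^-34 J·s) / √(2 × 3.34 × 10^-27 kg × 3.671 × 10^-15 J)
λ = 1.34 × 10^-13 m

Comparison:
- Atomic scale (10⁻¹⁰ m): λ is 0.0013× this size
- Nuclear scale (10⁻¹⁵ m): λ is 1.3e+02× this size

The wavelength is between nuclear and atomic scales.

This wavelength is appropriate for probing atomic structure but too large for nuclear physics experiments.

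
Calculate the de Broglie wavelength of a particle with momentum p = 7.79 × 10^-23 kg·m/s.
8.51 × 10^-12 m

Using the de Broglie relation λ = h/p:

λ = h/p
λ = (6.626 × 10^-34 J·s) / (7.79 × 10^-23 kg·m/s)
λ = 8.51 × 10^-12 m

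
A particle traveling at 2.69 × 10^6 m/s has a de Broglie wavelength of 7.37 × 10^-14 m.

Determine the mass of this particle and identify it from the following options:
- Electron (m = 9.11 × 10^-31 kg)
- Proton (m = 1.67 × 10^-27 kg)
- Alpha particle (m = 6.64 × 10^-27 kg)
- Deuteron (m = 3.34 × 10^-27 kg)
The particle is a deuteron.

From λ = h/(mv), solve for mass:

m = h/(λv)
m = (6.626 × 10^-34 J·s) / (7.37 × 10^-14 m × 2.69 × 10^6 m/s)
m = 3.34 × 10^-27 kg

Comparing with the listed masses, this is closest to a deuteron.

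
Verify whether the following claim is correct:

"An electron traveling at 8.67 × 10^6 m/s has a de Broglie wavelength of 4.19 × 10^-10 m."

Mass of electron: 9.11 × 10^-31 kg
False

The claim is incorrect.

Using λ = h/(mv):
λ = (6.626 × 10^-34 J·s) / (9.11 × 10^-31 kg × 8.67 × 10^6 m/s)
λ = 8.39 × 10^-11 m

The actual wavelength differs from the claimed 4.19 × 10^-10 m.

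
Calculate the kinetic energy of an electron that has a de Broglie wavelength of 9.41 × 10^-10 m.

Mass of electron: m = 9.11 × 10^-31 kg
2.72 × 10^-19 J (or 1.70 eV)

From λ = h/√(2mKE), we solve for KE:

λ² = h²/(2mKE)
KE = h²/(2mλ²)
KE = (6.626 × 10^-34 J·s)² / (2 × 9.11 × 10^-31 kg × (9.41 × 10^-10 m)²)
KE = 2.72 × 10^-19 J
KE = 1.70 eV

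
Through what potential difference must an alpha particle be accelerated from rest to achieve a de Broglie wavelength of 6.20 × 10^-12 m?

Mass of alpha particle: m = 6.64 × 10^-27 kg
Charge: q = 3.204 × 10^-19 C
2.68 V

From λ = h/√(2mqV), we solve for V:

λ² = h²/(2mqV)
V = h²/(2mqλ²)
V = (6.626 × 10^-34 J·s)² / (2 × 6.64 × 10^-27 kg × 3.204 × 10^-19 C × (6.20 × 10^-12 m)²)
V = 2.68 V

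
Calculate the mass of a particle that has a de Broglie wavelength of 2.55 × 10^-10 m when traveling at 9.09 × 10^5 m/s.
2.86 × 10^-30 kg

From the de Broglie relation λ = h/(mv), we solve for m:

m = h/(λv)
m = (6.626 × 10^-34 J·s) / (2.55 × 10^-10 m × 9.09 × 10^5 m/s)
m = 2.86 × 10^-30 kg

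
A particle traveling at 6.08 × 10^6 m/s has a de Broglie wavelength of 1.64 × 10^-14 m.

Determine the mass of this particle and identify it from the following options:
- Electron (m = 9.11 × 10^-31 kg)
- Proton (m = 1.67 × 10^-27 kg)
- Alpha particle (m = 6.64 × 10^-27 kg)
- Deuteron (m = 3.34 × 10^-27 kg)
The particle is an alpha particle.

From λ = h/(mv), solve for mass:

m = h/(λv)
m = (6.626 × 10^-34 J·s) / (1.64 × 10^-14 m × 6.08 × 10^6 m/s)
m = 6.65 × 10^-27 kg

Comparing with the listed masses, this is closest to an alpha particle.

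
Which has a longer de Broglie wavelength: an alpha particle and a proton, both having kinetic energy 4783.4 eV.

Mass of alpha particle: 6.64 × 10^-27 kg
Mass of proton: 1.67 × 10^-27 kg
The proton has the longer wavelength.

Using λ = h/√(2mKE):

For alpha particle: λ₁ = h/√(2m₁KE) = 2.08 × 10^-13 m
For proton: λ₂ = h/√(2m₂KE) = 4.14 × 10^-13 m

Since λ ∝ 1/√m at constant kinetic energy, the lighter particle has the longer wavelength.

The proton has the longer de Broglie wavelength.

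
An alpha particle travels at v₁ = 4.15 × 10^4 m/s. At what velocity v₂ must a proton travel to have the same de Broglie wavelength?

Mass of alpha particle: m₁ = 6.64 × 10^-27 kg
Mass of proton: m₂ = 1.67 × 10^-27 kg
v₂ = 1.65 × 10^5 m/s

For equal de Broglie wavelengths: λ₁ = λ₂

h/(m₁v₁) = h/(m₂v₂)
m₁v₁ = m₂v₂
v₂ = v₁ · (m₁/m₂)

v₂ = 4.15 × 10^4 m/s × (6.64 × 10^-27 kg / 1.67 × 10^-27 kg)
v₂ = 1.65 × 10^5 m/s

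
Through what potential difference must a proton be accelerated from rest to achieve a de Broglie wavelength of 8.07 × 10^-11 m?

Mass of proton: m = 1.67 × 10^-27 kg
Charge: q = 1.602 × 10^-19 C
1.26 × 10^-1 V

From λ = h/√(2mqV), we solve for V:

λ² = h²/(2mqV)
V = h²/(2mqλ²)
V = (6.626 × 10^-34 J·s)² / (2 × 1.67 × 10^-27 kg × 1.602 × 10^-19 C × (8.07 × 10^-11 m)²)
V = 1.26 × 10^-1 V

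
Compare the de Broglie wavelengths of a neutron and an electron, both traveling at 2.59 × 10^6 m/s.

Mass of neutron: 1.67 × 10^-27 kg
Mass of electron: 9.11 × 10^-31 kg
The electron has the longer wavelength.

Using λ = h/(mv), since both particles have the same velocity, the wavelength depends only on mass.

For neutron: λ₁ = h/(m₁v) = 1.53 × 10^-13 m
For electron: λ₂ = h/(m₂v) = 2.81 × 10^-10 m

Since λ ∝ 1/m at constant velocity, the lighter particle has the longer wavelength.

The electron has the longer de Broglie wavelength.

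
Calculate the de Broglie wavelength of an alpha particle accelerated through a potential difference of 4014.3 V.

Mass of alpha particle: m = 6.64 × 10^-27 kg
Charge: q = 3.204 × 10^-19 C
1.60 × 10^-13 m

When a particle is accelerated through voltage V, it gains kinetic energy KE = qV.

The de Broglie wavelength is then λ = h/√(2mqV):

λ = h/√(2mqV)
λ = (6.626 × 10^-34 J·s) / √(2 × 6.64 × 10^-27 kg × 3.204 × 10^-19 C × 4014.3 V)
λ = 1.60 × 10^-13 m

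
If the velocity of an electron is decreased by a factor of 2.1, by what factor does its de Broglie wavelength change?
The wavelength increases by a factor of 2.1.

From λ = h/(mv), the wavelength is inversely proportional to velocity:

λ ∝ 1/v

If v → v/2.1, then λ → 2.1λ

When velocity is decreased by a factor of 2.1, the wavelength increases by a factor of 2.1.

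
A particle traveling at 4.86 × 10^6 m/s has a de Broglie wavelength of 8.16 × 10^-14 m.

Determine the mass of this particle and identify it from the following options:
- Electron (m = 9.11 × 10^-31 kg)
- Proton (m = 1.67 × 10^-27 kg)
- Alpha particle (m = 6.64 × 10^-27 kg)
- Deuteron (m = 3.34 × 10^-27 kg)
The particle is a proton.

From λ = h/(mv), solve for mass:

m = h/(λv)
m = (6.626 × 10^-34 J·s) / (8.16 × 10^-14 m × 4.86 × 10^6 m/s)
m = 1.67 × 10^-27 kg

Comparing with the listed masses, this is closest to a proton.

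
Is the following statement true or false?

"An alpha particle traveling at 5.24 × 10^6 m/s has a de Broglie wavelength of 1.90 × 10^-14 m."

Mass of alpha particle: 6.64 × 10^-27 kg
True

The claim is correct.

Using λ = h/(mv):
λ = (6.626 × 10^-34 J·s) / (6.64 × 10^-27 kg × 5.24 × 10^6 m/s)
λ = 1.90 × 10^-14 m

This matches the claimed value.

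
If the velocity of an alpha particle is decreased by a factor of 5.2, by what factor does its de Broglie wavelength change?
The wavelength increases by a factor of 5.2.

From λ = h/(mv), the wavelength is inversely proportional to velocity:

λ ∝ 1/v

If v → v/5.2, then λ → 5.2λ

When velocity is decreased by a factor of 5.2, the wavelength increases by a factor of 5.2.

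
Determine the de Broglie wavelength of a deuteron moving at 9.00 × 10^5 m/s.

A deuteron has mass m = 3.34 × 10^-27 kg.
2.20 × 10^-13 m

Using the de Broglie relation λ = h/(mv):

λ = h/(mv)
λ = (6.626 × 10^-34 J·s) / (3.34 × 10^-27 kg × 9.00 × 10^5 m/s)
λ = 2.20 × 10^-13 m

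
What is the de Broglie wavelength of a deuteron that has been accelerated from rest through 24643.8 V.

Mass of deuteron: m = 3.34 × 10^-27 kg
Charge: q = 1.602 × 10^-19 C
1.29 × 10^-13 m

When a particle is accelerated through voltage V, it gains kinetic energy KE = qV.

The de Broglie wavelength is then λ = h/√(2mqV):

λ = h/√(2mqV)
λ = (6.626 × 10^-34 J·s) / √(2 × 3.34 × 10^-27 kg × 1.602 × 10^-19 C × 24643.8 V)
λ = 1.29 × 10^-13 m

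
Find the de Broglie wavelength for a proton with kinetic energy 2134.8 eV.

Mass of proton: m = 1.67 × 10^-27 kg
6.20 × 10^-13 m

Using λ = h/√(2mKE):

First convert KE to Joules: KE = 2134.8 eV = 3.420 × 10^-16 J

λ = h/√(2mKE)
λ = (6.626 × 10^-34 J·s) / √(2 × 1.67 × 10^-27 kg × 3.420 × 10^-16 J)
λ = 6.20 × 10^-13 m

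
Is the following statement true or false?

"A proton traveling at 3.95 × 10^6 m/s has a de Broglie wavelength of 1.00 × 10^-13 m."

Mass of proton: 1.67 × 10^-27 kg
True

The claim is correct.

Using λ = h/(mv):
λ = (6.626 × 10^-34 J·s) / (1.67 × 10^-27 kg × 3.95 × 10^6 m/s)
λ = 1.00 × 10^-13 m

This matches the claimed value.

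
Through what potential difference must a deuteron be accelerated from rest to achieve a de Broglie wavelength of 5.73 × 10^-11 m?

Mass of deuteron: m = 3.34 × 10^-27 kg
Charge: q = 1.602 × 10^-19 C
1.25 × 10^-1 V

From λ = h/√(2mqV), we solve for V:

λ² = h²/(2mqV)
V = h²/(2mqλ²)
V = (6.626 × 10^-34 J·s)² / (2 × 3.34 × 10^-27 kg × 1.602 × 10^-19 C × (5.73 × 10^-11 m)²)
V = 1.25 × 10^-1 V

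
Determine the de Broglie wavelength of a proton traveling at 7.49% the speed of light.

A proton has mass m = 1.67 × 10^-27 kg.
1.77 × 10^-14 m

Using the de Broglie relation λ = h/(mv):

v = 7.49% × c = 2.245 × 10^7 m/s

λ = h/(mv)
λ = (6.626 × 10^-34 J·s) / (1.67 × 10^-27 kg × 2.245 × 10^7 m/s)
λ = 1.77 × 10^-14 m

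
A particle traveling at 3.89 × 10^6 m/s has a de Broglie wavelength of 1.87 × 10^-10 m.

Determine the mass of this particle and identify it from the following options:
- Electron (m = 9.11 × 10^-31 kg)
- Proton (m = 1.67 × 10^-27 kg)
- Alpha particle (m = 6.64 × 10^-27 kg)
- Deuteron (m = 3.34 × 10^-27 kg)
The particle is an electron.

From λ = h/(mv), solve for mass:

m = h/(λv)
m = (6.626 × 10^-34 J·s) / (1.87 × 10^-10 m × 3.89 × 10^6 m/s)
m = 9.11 × 10^-31 kg

Comparing with the listed masses, this is closest to an electron.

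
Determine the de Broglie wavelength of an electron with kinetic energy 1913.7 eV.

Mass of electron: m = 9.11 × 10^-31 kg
2.80 × 10^-11 m

Using λ = h/√(2mKE):

First convert KE to Joules: KE = 1913.7 eV = 3.066 × 10^-16 J

λ = h/√(2mKE)
λ = (6.626 × 10^-34 J·s) / √(2 × 9.11 × 10^-31 kg × 3.066 × 10^-16 J)
λ = 2.80 × 10^-11 m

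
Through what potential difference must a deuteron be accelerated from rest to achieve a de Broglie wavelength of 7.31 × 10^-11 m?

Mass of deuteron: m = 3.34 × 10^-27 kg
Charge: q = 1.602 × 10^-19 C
7.68 × 10^-2 V

From λ = h/√(2mqV), we solve for V:

λ² = h²/(2mqV)
V = h²/(2mqλ²)
V = (6.626 × 10^-34 J·s)² / (2 × 3.34 × 10^-27 kg × 1.602 × 10^-19 C × (7.31 × 10^-11 m)²)
V = 7.68 × 10^-2 V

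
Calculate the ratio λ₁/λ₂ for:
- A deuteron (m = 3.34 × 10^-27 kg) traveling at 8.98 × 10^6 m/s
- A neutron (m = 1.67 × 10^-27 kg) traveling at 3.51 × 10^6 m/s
λ₁/λ₂ = 0.195

Using λ = h/(mv):

λ₁ = h/(m₁v₁) = 2.21 × 10^-14 m
λ₂ = h/(m₂v₂) = 1.13 × 10^-13 m

Ratio λ₁/λ₂ = (m₂v₂)/(m₁v₁)
         = (1.67 × 10^-27 kg × 3.51 × 10^6 m/s) / (3.34 × 10^-27 kg × 8.98 × 10^6 m/s)
         = 0.195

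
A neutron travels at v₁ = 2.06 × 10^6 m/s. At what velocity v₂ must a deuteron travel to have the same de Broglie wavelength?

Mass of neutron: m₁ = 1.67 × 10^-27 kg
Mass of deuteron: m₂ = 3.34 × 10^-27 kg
v₂ = 1.03 × 10^6 m/s

For equal de Broglie wavelengths: λ₁ = λ₂

h/(m₁v₁) = h/(m₂v₂)
m₁v₁ = m₂v₂
v₂ = v₁ · (m₁/m₂)

v₂ = 2.06 × 10^6 m/s × (1.67 × 10^-27 kg / 3.34 × 10^-27 kg)
v₂ = 1.03 × 10^6 m/s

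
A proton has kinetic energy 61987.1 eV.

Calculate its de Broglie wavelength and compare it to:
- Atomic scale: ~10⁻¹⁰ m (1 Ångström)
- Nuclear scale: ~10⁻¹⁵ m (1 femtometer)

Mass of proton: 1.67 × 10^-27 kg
λ = 1.15 × 10^-13 m, which is between nuclear and atomic scales.

Using λ = h/√(2mKE):

KE = 61987.1 eV = 9.931 × 10^-15 J

λ = h/√(2mKE)
λ = (6.626 × 10^-34 J·s) / √(2 × 1.67 × 10^-27 kg × 9.931 × 10^-15 J)
λ = 1.15 × 10^-13 m

Comparison:
- Atomic scale (10⁻¹⁰ m): λ is 0.0012× this size
- Nuclear scale (10⁻¹⁵ m): λ is 1.2e+02× this size

The wavelength is between nuclear and atomic scales.

This wavelength is appropriate for probing atomic structure but too large for nuclear physics experiments.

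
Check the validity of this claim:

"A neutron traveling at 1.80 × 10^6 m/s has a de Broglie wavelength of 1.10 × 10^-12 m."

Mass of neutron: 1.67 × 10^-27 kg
False

The claim is incorrect.

Using λ = h/(mv):
λ = (6.626 × 10^-34 J·s) / (1.67 × 10^-27 kg × 1.80 × 10^6 m/s)
λ = 2.20 × 10^-13 m

The actual wavelength differs from the claimed 1.10 × 10^-12 m.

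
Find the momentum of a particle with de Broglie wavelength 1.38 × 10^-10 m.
4.80 × 10^-24 kg·m/s

From the de Broglie relation λ = h/p, we solve for p:

p = h/λ
p = (6.626 × 10^-34 J·s) / (1.38 × 10^-10 m)
p = 4.80 × 10^-24 kg·m/s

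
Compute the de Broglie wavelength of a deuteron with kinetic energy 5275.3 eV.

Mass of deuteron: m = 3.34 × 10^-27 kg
2.79 × 10^-13 m

Using λ = h/√(2mKE):

First convert KE to Joules: KE = 5275.3 eV = 8.452 × 10^-16 J

λ = h/√(2mKE)
λ = (6.626 × 10^-34 J·s) / √(2 × 3.34 × 10^-27 kg × 8.452 × 10^-16 J)
λ = 2.79 × 10^-13 m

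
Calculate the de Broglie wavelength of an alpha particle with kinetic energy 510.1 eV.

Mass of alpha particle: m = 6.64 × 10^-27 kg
6.36 × 10^-13 m

Using λ = h/√(2mKE):

First convert KE to Joules: KE = 510.1 eV = 8.173 × 10^-17 J

λ = h/√(2mKE)
λ = (6.626 × 10^-34 J·s) / √(2 × 6.64 × 10^-27 kg × 8.173 × 10^-17 J)
λ = 6.36 × 10^-13 m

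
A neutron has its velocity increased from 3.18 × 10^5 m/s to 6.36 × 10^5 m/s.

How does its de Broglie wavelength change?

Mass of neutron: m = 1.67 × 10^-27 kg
The wavelength decreases by a factor of 2.

Using λ = h/(mv):

Initial wavelength: λ₁ = h/(mv₁) = 1.25 × 10^-12 m
Final wavelength: λ₂ = h/(mv₂) = 6.24 × 10^-13 m

Since λ ∝ 1/v, when velocity increases by a factor of 2, the wavelength decreases by a factor of 2.

λ₂/λ₁ = v₁/v₂ = 1/2

The wavelength decreases by a factor of 2.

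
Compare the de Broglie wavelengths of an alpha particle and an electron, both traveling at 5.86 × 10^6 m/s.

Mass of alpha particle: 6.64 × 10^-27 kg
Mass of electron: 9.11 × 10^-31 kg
The electron has the longer wavelength.

Using λ = h/(mv), since both particles have the same velocity, the wavelength depends only on mass.

For alpha particle: λ₁ = h/(m₁v) = 1.70 × 10^-14 m
For electron: λ₂ = h/(m₂v) = 1.24 × 10^-10 m

Since λ ∝ 1/m at constant velocity, the lighter particle has the longer wavelength.

The electron has the longer de Broglie wavelength.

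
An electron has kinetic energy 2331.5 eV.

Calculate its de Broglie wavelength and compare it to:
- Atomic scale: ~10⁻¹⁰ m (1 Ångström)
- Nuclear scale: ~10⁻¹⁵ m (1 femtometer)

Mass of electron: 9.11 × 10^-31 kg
λ = 2.54 × 10^-11 m, which is between nuclear and atomic scales.

Using λ = h/√(2mKE):

KE = 2331.5 eV = 3.735 × 10^-16 J

λ = h/√(2mKE)
λ = (6.626 × 10^-34 J·s) / √(2 × 9.11 × 10^-31 kg × 3.735 × 10^-16 J)
λ = 2.54 × 10^-11 m

Comparison:
- Atomic scale (10⁻¹⁰ m): λ is 0.25× this size
- Nuclear scale (10⁻¹⁵ m): λ is 2.5e+04× this size

The wavelength is between nuclear and atomic scales.

This wavelength is appropriate for probing atomic structure but too large for nuclear physics experiments.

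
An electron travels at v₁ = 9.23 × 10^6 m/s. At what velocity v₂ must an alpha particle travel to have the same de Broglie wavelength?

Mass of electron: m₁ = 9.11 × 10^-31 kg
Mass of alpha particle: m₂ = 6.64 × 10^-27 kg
v₂ = 1.27 × 10^3 m/s

For equal de Broglie wavelengths: λ₁ = λ₂

h/(m₁v₁) = h/(m₂v₂)
m₁v₁ = m₂v₂
v₂ = v₁ · (m₁/m₂)

v₂ = 9.23 × 10^6 m/s × (9.11 × 10^-31 kg / 6.64 × 10^-27 kg)
v₂ = 1.27 × 10^3 m/s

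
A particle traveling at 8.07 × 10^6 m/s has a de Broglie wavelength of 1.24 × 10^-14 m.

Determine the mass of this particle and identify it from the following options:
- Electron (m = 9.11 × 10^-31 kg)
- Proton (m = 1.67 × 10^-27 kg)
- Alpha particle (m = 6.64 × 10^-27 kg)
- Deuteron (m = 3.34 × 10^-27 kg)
The particle is an alpha particle.

From λ = h/(mv), solve for mass:

m = h/(λv)
m = (6.626 × 10^-34 J·s) / (1.24 × 10^-14 m × 8.07 × 10^6 m/s)
m = 6.62 × 10^-27 kg

Comparing with the listed masses, this is closest to an alpha particle.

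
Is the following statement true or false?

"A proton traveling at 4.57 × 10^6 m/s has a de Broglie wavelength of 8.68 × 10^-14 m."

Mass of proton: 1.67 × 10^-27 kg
True

The claim is correct.

Using λ = h/(mv):
λ = (6.626 × 10^-34 J·s) / (1.67 × 10^-27 kg × 4.57 × 10^6 m/s)
λ = 8.68 × 10^-14 m

This matches the claimed value.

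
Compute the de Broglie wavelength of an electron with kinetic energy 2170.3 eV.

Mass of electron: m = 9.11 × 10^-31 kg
2.63 × 10^-11 m

Using λ = h/√(2mKE):

First convert KE to Joules: KE = 2170.3 eV = 3.477 × 10^-16 J

λ = h/√(2mKE)
λ = (6.626 × 10^-34 J·s) / √(2 × 9.11 × 10^-31 kg × 3.477 × 10^-16 J)
λ = 2.63 × 10^-11 m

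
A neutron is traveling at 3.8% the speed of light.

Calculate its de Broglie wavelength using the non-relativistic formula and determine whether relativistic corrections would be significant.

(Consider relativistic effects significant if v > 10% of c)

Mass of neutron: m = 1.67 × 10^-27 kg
No, relativistic corrections are not needed.

Using the non-relativistic de Broglie formula λ = h/(mv):

v = 3.8% × c = 1.139 × 10^7 m/s

λ = h/(mv)
λ = (6.626 × 10^-34 J·s) / (1.67 × 10^-27 kg × 1.139 × 10^7 m/s)
λ = 3.48 × 10^-14 m

Since v = 3.8% of c < 10% of c, relativistic corrections are NOT significant and this non-relativistic result is a good approximation.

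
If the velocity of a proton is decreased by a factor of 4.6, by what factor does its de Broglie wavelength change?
The wavelength increases by a factor of 4.6.

From λ = h/(mv), the wavelength is inversely proportional to velocity:

λ ∝ 1/v

If v → v/4.6, then λ → 4.6λ

When velocity is decreased by a factor of 4.6, the wavelength increases by a factor of 4.6.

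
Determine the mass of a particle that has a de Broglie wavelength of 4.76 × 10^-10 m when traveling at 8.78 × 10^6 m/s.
1.59 × 10^-31 kg

From the de Broglie relation λ = h/(mv), we solve for m:

m = h/(λv)
m = (6.626 × 10^-34 J·s) / (4.76 × 10^-10 m × 8.78 × 10^6 m/s)
m = 1.59 × 10^-31 kg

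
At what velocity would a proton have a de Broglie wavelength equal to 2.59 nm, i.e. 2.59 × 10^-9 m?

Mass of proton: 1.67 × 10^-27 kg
1.53 × 10^2 m/s

From λ = h/(mv), solve for v:

v = h/(mλ)
v = (6.626 × 10^-34 J·s) / (1.67 × 10^-27 kg × 2.59 × 10^-9 m)
v = 1.53 × 10^2 m/s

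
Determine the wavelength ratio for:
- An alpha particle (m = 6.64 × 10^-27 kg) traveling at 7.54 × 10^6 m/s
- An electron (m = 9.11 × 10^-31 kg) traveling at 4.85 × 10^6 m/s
λ₁/λ₂ = 8.83 × 10^-5

Using λ = h/(mv):

λ₁ = h/(m₁v₁) = 1.32 × 10^-14 m
λ₂ = h/(m₂v₂) = 1.50 × 10^-10 m

Ratio λ₁/λ₂ = (m₂v₂)/(m₁v₁)
         = (9.11 × 10^-31 kg × 4.85 × 10^6 m/s) / (6.64 × 10^-27 kg × 7.54 × 10^6 m/s)
         = 8.83 × 10^-5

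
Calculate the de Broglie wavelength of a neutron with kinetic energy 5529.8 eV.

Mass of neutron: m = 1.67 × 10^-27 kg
3.85 × 10^-13 m

Using λ = h/√(2mKE):

First convert KE to Joules: KE = 5529.8 eV = 8.860 × 10^-16 J

λ = h/√(2mKE)
λ = (6.626 × 10^-34 J·s) / √(2 × 1.67 × 10^-27 kg × 8.860 × 10^-16 J)
λ = 3.85 × 10^-13 m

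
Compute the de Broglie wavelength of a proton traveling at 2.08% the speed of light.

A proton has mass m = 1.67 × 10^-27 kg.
6.36 × 10^-14 m

Using the de Broglie relation λ = h/(mv):

v = 2.08% × c = 6.236 × 10^6 m/s

λ = h/(mv)
λ = (6.626 × 10^-34 J·s) / (1.67 × 10^-27 kg × 6.236 × 10^6 m/s)
λ = 6.36 × 10^-14 m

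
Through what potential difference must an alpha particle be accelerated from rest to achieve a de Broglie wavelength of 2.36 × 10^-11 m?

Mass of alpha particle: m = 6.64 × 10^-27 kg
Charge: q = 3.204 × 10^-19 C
1.85 × 10^-1 V

From λ = h/√(2mqV), we solve for V:

λ² = h²/(2mqV)
V = h²/(2mqλ²)
V = (6.626 × 10^-34 J·s)² / (2 × 6.64 × 10^-27 kg × 3.204 × 10^-19 C × (2.36 × 10^-11 m)²)
V = 1.85 × 10^-1 V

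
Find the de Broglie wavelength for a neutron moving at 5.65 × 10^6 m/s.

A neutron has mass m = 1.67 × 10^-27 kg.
7.02 × 10^-14 m

Using the de Broglie relation λ = h/(mv):

λ = h/(mv)
λ = (6.626 × 10^-34 J·s) / (1.67 × 10^-27 kg × 5.65 × 10^6 m/s)
λ = 7.02 × 10^-14 m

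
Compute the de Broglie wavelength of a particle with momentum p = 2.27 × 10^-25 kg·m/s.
2.92 × 10^-9 m

Using the de Broglie relation λ = h/p:

λ = h/p
λ = (6.626 × 10^-34 J·s) / (2.27 × 10^-25 kg·m/s)
λ = 2.92 × 10^-9 m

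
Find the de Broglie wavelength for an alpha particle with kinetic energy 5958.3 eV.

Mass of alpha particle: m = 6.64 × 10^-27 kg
1.86 × 10^-13 m

Using λ = h/√(2mKE):

First convert KE to Joules: KE = 5958.3 eV = 9.546 × 10^-16 J

λ = h/√(2mKE)
λ = (6.626 × 10^-34 J·s) / √(2 × 6.64 × 10^-27 kg × 9.546 × 10^-16 J)
λ = 1.86 × 10^-13 m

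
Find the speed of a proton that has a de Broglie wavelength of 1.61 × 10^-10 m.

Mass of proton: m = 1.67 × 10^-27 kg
2.46 × 10^3 m/s

From the de Broglie relation λ = h/(mv), we solve for v:

v = h/(mλ)
v = (6.626 × 10^-34 J·s) / (1.67 × 10^-27 kg × 1.61 × 10^-10 m)
v = 2.46 × 10^3 m/s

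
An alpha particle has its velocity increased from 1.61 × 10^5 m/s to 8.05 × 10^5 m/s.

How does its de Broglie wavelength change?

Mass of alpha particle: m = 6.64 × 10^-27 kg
The wavelength decreases by a factor of 5.

Using λ = h/(mv):

Initial wavelength: λ₁ = h/(mv₁) = 6.20 × 10^-13 m
Final wavelength: λ₂ = h/(mv₂) = 1.24 × 10^-13 m

Since λ ∝ 1/v, when velocity increases by a factor of 5, the wavelength decreases by a factor of 5.

λ₂/λ₁ = v₁/v₂ = 1/5

The wavelength decreases by a factor of 5.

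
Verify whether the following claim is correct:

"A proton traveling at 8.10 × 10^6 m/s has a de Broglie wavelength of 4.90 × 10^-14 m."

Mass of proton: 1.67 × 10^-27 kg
True

The claim is correct.

Using λ = h/(mv):
λ = (6.626 × 10^-34 J·s) / (1.67 × 10^-27 kg × 8.10 × 10^6 m/s)
λ = 4.90 × 10^-14 m

This matches the claimed value.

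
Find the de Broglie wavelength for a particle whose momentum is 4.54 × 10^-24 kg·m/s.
1.46 × 10^-10 m

Using the de Broglie relation λ = h/p:

λ = h/p
λ = (6.626 × 10^-34 J·s) / (4.54 × 10^-24 kg·m/s)
λ = 1.46 × 10^-10 m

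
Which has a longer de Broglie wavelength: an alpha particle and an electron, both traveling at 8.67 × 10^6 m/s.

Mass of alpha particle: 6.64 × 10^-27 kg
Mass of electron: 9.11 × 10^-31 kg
The electron has the longer wavelength.

Using λ = h/(mv), since both particles have the same velocity, the wavelength depends only on mass.

For alpha particle: λ₁ = h/(m₁v) = 1.15 × 10^-14 m
For electron: λ₂ = h/(m₂v) = 8.39 × 10^-11 m

Since λ ∝ 1/m at constant velocity, the lighter particle has the longer wavelength.

The electron has the longer de Broglie wavelength.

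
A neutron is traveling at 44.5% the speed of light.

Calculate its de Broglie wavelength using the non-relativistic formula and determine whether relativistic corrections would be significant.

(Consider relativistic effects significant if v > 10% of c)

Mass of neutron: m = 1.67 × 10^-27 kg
Yes, relativistic corrections are needed.

Using the non-relativistic de Broglie formula λ = h/(mv):

v = 44.5% × c = 1.334 × 10^8 m/s

λ = h/(mv)
λ = (6.626 × 10^-34 J·s) / (1.67 × 10^-27 kg × 1.334 × 10^8 m/s)
λ = 2.97 × 10^-15 m

Since v = 44.5% of c > 10% of c, relativistic corrections ARE significant and the actual wavelength would differ from this non-relativistic estimate.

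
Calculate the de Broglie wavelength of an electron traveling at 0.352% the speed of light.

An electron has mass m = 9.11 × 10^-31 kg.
6.89 × 10^-10 m

Using the de Broglie relation λ = h/(mv):

v = 0.352% × c = 1.055 × 10^6 m/s

λ = h/(mv)
λ = (6.626 × 10^-34 J·s) / (9.11 × 10^-31 kg × 1.055 × 10^6 m/s)
λ = 6.89 × 10^-10 m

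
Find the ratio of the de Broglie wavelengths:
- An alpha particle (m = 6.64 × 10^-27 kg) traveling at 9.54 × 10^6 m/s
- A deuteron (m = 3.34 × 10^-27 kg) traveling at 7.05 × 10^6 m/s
λ₁/λ₂ = 0.372

Using λ = h/(mv):

λ₁ = h/(m₁v₁) = 1.05 × 10^-14 m
λ₂ = h/(m₂v₂) = 2.81 × 10^-14 m

Ratio λ₁/λ₂ = (m₂v₂)/(m₁v₁)
         = (3.34 × 10^-27 kg × 7.05 × 10^6 m/s) / (6.64 × 10^-27 kg × 9.54 × 10^6 m/s)
         = 0.372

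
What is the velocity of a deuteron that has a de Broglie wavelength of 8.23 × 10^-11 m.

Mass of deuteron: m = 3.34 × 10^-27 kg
2.41 × 10^3 m/s

From the de Broglie relation λ = h/(mv), we solve for v:

v = h/(mλ)
v = (6.626 × 10^-34 J·s) / (3.34 × 10^-27 kg × 8.23 × 10^-11 m)
v = 2.41 × 10^3 m/s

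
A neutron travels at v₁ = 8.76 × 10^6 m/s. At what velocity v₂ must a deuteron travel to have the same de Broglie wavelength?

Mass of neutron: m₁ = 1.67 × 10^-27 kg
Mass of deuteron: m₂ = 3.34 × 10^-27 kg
v₂ = 4.38 × 10^6 m/s

For equal de Broglie wavelengths: λ₁ = λ₂

h/(m₁v₁) = h/(m₂v₂)
m₁v₁ = m₂v₂
v₂ = v₁ · (m₁/m₂)

v₂ = 8.76 × 10^6 m/s × (1.67 × 10^-27 kg / 3.34 × 10^-27 kg)
v₂ = 4.38 × 10^6 m/s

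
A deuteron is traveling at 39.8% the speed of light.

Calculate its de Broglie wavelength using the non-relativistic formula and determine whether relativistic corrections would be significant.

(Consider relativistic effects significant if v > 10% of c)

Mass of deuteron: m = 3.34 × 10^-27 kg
Yes, relativistic corrections are needed.

Using the non-relativistic de Broglie formula λ = h/(mv):

v = 39.8% × c = 1.193 × 10^8 m/s

λ = h/(mv)
λ = (6.626 × 10^-34 J·s) / (3.34 × 10^-27 kg × 1.193 × 10^8 m/s)
λ = 1.66 × 10^-15 m

Since v = 39.8% of c > 10% of c, relativistic corrections ARE significant and the actual wavelength would differ from this non-relativistic estimate.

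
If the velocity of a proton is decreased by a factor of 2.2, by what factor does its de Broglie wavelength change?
The wavelength increases by a factor of 2.2.

From λ = h/(mv), the wavelength is inversely proportional to velocity:

λ ∝ 1/v

If v → v/2.2, then λ → 2.2λ

When velocity is decreased by a factor of 2.2, the wavelength increases by a factor of 2.2.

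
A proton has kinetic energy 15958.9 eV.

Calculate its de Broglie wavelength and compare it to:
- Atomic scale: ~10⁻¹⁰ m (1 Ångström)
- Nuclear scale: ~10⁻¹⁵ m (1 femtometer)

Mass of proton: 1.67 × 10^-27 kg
λ = 2.27 × 10^-13 m, which is between nuclear and atomic scales.

Using λ = h/√(2mKE):

KE = 15958.9 eV = 2.557 × 10^-15 J

λ = h/√(2mKE)
λ = (6.626 × 10^-34 J·s) / √(2 × 1.67 × 10^-27 kg × 2.557 × 10^-15 J)
λ = 2.27 × 10^-13 m

Comparison:
- Atomic scale (10⁻¹⁰ m): λ is 0.0023× this size
- Nuclear scale (10⁻¹⁵ m): λ is 2.3e+02× this size

The wavelength is between nuclear and atomic scales.

This wavelength is appropriate for probing atomic structure but too large for nuclear physics experiments.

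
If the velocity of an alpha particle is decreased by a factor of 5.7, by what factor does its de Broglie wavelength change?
The wavelength increases by a factor of 5.7.

From λ = h/(mv), the wavelength is inversely proportional to velocity:

λ ∝ 1/v

If v → v/5.7, then λ → 5.7λ

When velocity is decreased by a factor of 5.7, the wavelength increases by a factor of 5.7.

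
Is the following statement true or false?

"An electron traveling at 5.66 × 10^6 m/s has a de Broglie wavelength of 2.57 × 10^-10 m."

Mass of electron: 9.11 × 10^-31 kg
False

The claim is incorrect.

Using λ = h/(mv):
λ = (6.626 × 10^-34 J·s) / (9.11 × 10^-31 kg × 5.66 × 10^6 m/s)
λ = 1.29 × 10^-10 m

The actual wavelength differs from the claimed 2.57 × 10^-10 m.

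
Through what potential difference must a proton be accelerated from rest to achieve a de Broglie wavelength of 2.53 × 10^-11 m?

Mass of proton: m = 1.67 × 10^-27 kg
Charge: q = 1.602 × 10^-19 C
1.28 V

From λ = h/√(2mqV), we solve for V:

λ² = h²/(2mqV)
V = h²/(2mqλ²)
V = (6.626 × 10^-34 J·s)² / (2 × 1.67 × 10^-27 kg × 1.602 × 10^-19 C × (2.53 × 10^-11 m)²)
V = 1.28 V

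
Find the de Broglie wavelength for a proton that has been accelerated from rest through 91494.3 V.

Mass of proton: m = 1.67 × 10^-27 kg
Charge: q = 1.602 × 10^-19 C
9.47 × 10^-14 m

When a particle is accelerated through voltage V, it gains kinetic energy KE = qV.

The de Broglie wavelength is then λ = h/√(2mqV):

λ = h/√(2mqV)
λ = (6.626 × 10^-34 J·s) / √(2 × 1.67 × 10^-27 kg × 1.602 × 10^-19 C × 91494.3 V)
λ = 9.47 × 10^-14 m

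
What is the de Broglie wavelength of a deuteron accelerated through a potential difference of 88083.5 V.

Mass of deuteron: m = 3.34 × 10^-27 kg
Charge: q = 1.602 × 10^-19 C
6.82 × 10^-14 m

When a particle is accelerated through voltage V, it gains kinetic energy KE = qV.

The de Broglie wavelength is then λ = h/√(2mqV):

λ = h/√(2mqV)
λ = (6.626 × 10^-34 J·s) / √(2 × 3.34 × 10^-27 kg × 1.602 × 10^-19 C × 88083.5 V)
λ = 6.82 × 10^-14 m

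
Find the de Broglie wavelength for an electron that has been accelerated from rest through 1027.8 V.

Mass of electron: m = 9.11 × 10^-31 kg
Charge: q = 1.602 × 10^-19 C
3.83 × 10^-11 m

When a particle is accelerated through voltage V, it gains kinetic energy KE = qV.

The de Broglie wavelength is then λ = h/√(2mqV):

λ = h/√(2mqV)
λ = (6.626 × 10^-34 J·s) / √(2 × 9.11 × 10^-31 kg × 1.602 × 10^-19 C × 1027.8 V)
λ = 3.83 × 10^-11 m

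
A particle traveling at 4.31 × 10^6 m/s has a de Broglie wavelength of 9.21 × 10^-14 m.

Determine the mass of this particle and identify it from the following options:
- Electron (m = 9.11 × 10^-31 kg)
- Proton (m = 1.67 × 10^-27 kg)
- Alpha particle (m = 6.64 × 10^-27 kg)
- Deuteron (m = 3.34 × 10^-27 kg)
The particle is a proton.

From λ = h/(mv), solve for mass:

m = h/(λv)
m = (6.626 × 10^-34 J·s) / (9.21 × 10^-14 m × 4.31 × 10^6 m/s)
m = 1.67 × 10^-27 kg

Comparing with the listed masses, this is closest to a proton.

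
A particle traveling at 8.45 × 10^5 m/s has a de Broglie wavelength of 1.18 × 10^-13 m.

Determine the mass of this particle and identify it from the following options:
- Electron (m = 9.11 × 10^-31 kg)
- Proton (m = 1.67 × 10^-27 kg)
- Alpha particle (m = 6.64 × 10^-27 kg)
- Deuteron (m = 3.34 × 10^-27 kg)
The particle is an alpha particle.

From λ = h/(mv), solve for mass:

m = h/(λv)
m = (6.626 × 10^-34 J·s) / (1.18 × 10^-13 m × 8.45 × 10^5 m/s)
m = 6.65 × 10^-27 kg

Comparing with the listed masses, this is closest to an alpha particle.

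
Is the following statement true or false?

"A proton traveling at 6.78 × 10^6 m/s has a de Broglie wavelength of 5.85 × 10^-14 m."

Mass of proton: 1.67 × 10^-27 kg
True

The claim is correct.

Using λ = h/(mv):
λ = (6.626 × 10^-34 J·s) / (1.67 × 10^-27 kg × 6.78 × 10^6 m/s)
λ = 5.85 × 10^-14 m

This matches the claimed value.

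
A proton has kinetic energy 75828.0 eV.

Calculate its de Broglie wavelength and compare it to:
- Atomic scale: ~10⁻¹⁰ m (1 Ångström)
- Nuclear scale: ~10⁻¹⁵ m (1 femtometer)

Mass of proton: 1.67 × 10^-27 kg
λ = 1.04 × 10^-13 m, which is between nuclear and atomic scales.

Using λ = h/√(2mKE):

KE = 75828.0 eV = 1.215 × 10^-14 J

λ = h/√(2mKE)
λ = (6.626 × 10^-34 J·s) / √(2 × 1.67 × 10^-27 kg × 1.215 × 10^-14 J)
λ = 1.04 × 10^-13 m

Comparison:
- Atomic scale (10⁻¹⁰ m): λ is 0.001× this size
- Nuclear scale (10⁻¹⁵ m): λ is 1e+02× this size

The wavelength is between nuclear and atomic scales.

This wavelength is appropriate for probing atomic structure but too large for nuclear physics experiments.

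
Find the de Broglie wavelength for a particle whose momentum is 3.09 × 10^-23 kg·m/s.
2.14 × 10^-11 m

Using the de Broglie relation λ = h/p:

λ = h/p
λ = (6.626 × 10^-34 J·s) / (3.09 × 10^-23 kg·m/s)
λ = 2.14 × 10^-11 m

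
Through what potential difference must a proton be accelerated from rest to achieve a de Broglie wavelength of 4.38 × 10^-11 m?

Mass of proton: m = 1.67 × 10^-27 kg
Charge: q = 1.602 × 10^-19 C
4.28 × 10^-1 V

From λ = h/√(2mqV), we solve for V:

λ² = h²/(2mqV)
V = h²/(2mqλ²)
V = (6.626 × 10^-34 J·s)² / (2 × 1.67 × 10^-27 kg × 1.602 × 10^-19 C × (4.38 × 10^-11 m)²)
V = 4.28 × 10^-1 V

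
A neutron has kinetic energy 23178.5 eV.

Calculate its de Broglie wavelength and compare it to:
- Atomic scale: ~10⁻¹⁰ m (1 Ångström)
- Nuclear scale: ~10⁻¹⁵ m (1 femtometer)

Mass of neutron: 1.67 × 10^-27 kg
λ = 1.88 × 10^-13 m, which is between nuclear and atomic scales.

Using λ = h/√(2mKE):

KE = 23178.5 eV = 3.714 × 10^-15 J

λ = h/√(2mKE)
λ = (6.626 × 10^-34 J·s) / √(2 × 1.67 × 10^-27 kg × 3.714 × 10^-15 J)
λ = 1.88 × 10^-13 m

Comparison:
- Atomic scale (10⁻¹⁰ m): λ is 0.0019× this size
- Nuclear scale (10⁻¹⁵ m): λ is 1.9e+02× this size

The wavelength is between nuclear and atomic scales.

This wavelength is appropriate for probing atomic structure but too large for nuclear physics experiments.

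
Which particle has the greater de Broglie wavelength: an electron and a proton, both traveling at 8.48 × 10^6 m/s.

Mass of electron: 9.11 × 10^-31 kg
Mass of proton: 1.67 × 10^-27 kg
The electron has the longer wavelength.

Using λ = h/(mv), since both particles have the same velocity, the wavelength depends only on mass.

For electron: λ₁ = h/(m₁v) = 8.58 × 10^-11 m
For proton: λ₂ = h/(m₂v) = 4.68 × 10^-14 m

Since λ ∝ 1/m at constant velocity, the lighter particle has the longer wavelength.

The electron has the longer de Broglie wavelength.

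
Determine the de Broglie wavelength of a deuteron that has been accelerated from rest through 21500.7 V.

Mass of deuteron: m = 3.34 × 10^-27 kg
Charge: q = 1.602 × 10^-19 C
1.38 × 10^-13 m

When a particle is accelerated through voltage V, it gains kinetic energy KE = qV.

The de Broglie wavelength is then λ = h/√(2mqV):

λ = h/√(2mqV)
λ = (6.626 × 10^-34 J·s) / √(2 × 3.34 × 10^-27 kg × 1.602 × 10^-19 C × 21500.7 V)
λ = 1.38 × 10^-13 m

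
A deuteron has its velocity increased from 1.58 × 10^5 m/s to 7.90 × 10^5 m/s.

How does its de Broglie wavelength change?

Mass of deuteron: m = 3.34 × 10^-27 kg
The wavelength decreases by a factor of 5.

Using λ = h/(mv):

Initial wavelength: λ₁ = h/(mv₁) = 1.26 × 10^-12 m
Final wavelength: λ₂ = h/(mv₂) = 2.51 × 10^-13 m

Since λ ∝ 1/v, when velocity increases by a factor of 5, the wavelength decreases by a factor of 5.

λ₂/λ₁ = v₁/v₂ = 1/5

The wavelength decreases by a factor of 5.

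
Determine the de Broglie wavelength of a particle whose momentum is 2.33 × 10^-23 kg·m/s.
2.84 × 10^-11 m

Using the de Broglie relation λ = h/p:

λ = h/p
λ = (6.626 × 10^-34 J·s) / (2.33 × 10^-23 kg·m/s)
λ = 2.84 × 10^-11 m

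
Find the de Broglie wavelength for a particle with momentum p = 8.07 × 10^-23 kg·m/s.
8.21 × 10^-12 m

Using the de Broglie relation λ = h/p:

λ = h/p
λ = (6.626 × 10^-34 J·s) / (8.07 × 10^-23 kg·m/s)
λ = 8.21 × 10^-12 m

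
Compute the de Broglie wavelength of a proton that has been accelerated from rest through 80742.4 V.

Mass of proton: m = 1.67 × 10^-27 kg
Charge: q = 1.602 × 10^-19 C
1.01 × 10^-13 m

When a particle is accelerated through voltage V, it gains kinetic energy KE = qV.

The de Broglie wavelength is then λ = h/√(2mqV):

λ = h/√(2mqV)
λ = (6.626 × 10^-34 J·s) / √(2 × 1.67 × 10^-27 kg × 1.602 × 10^-19 C × 80742.4 V)
λ = 1.01 × 10^-13 m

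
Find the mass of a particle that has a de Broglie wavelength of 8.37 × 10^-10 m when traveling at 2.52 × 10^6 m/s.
3.14 × 10^-31 kg

From the de Broglie relation λ = h/(mv), we solve for m:

m = h/(λv)
m = (6.626 × 10^-34 J·s) / (8.37 × 10^-10 m × 2.52 × 10^6 m/s)
m = 3.14 × 10^-31 kg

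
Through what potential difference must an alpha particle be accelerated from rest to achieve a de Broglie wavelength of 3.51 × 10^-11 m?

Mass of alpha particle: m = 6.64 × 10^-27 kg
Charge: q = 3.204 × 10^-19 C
8.38 × 10^-2 V

From λ = h/√(2mqV), we solve for V:

λ² = h²/(2mqV)
V = h²/(2mqλ²)
V = (6.626 × 10^-34 J·s)² / (2 × 6.64 × 10^-27 kg × 3.204 × 10^-19 C × (3.51 × 10^-11 m)²)
V = 8.38 × 10^-2 V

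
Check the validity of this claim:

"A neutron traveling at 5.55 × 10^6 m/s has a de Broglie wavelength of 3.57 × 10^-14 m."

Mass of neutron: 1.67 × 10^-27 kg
False

The claim is incorrect.

Using λ = h/(mv):
λ = (6.626 × 10^-34 J·s) / (1.67 × 10^-27 kg × 5.55 × 10^6 m/s)
λ = 7.15 × 10^-14 m

The actual wavelength differs from the claimed 3.57 × 10^-14 m.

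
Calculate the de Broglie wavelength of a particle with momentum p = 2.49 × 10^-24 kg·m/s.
2.66 × 10^-10 m

Using the de Broglie relation λ = h/p:

λ = h/p
λ = (6.626 × 10^-34 J·s) / (2.49 × 10^-24 kg·m/s)
λ = 2.66 × 10^-10 m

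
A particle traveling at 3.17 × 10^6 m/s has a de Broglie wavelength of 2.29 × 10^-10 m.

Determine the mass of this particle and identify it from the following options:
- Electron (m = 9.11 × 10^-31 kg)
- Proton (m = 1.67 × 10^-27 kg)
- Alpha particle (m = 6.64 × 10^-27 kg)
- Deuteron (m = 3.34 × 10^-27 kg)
The particle is an electron.

From λ = h/(mv), solve for mass:

m = h/(λv)
m = (6.626 × 10^-34 J·s) / (2.29 × 10^-10 m × 3.17 × 10^6 m/s)
m = 9.13 × 10^-31 kg

Comparing with the listed masses, this is closest to an electron.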